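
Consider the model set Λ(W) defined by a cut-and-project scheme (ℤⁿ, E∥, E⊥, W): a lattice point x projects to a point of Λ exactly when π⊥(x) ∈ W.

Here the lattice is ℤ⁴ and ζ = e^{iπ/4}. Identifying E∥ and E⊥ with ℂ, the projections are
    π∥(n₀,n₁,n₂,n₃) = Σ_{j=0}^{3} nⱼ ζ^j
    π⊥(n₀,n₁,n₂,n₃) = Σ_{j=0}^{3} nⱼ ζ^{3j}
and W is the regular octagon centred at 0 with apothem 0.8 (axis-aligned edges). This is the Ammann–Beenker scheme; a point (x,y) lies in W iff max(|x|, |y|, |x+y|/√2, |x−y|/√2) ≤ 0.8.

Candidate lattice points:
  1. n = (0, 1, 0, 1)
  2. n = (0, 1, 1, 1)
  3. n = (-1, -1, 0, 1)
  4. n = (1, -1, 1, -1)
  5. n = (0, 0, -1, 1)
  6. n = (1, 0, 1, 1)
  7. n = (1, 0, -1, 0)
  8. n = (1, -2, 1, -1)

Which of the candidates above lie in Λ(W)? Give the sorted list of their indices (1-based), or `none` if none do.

2, 3

π⊥(n) = n₀ + n₁ζ³ + n₂ζ⁶ + n₃ζ⁹ where ζ = e^{iπ/4}.
#1 (0, 1, 0, 1): internal (0.00000, 1.41421); octagon support 1.41421 vs apothem 0.8 → ∉ W
#2 (0, 1, 1, 1): internal (0.00000, 0.41421); octagon support 0.41421 vs apothem 0.8 → ∈ W
#3 (-1, -1, 0, 1): internal (0.41421, 0.00000); octagon support 0.41421 vs apothem 0.8 → ∈ W
#4 (1, -1, 1, -1): internal (1.00000, -2.41421); octagon support 2.41421 vs apothem 0.8 → ∉ W
#5 (0, 0, -1, 1): internal (0.70711, 1.70711); octagon support 1.70711 vs apothem 0.8 → ∉ W
#6 (1, 0, 1, 1): internal (1.70711, -0.29289); octagon support 1.70711 vs apothem 0.8 → ∉ W
#7 (1, 0, -1, 0): internal (1.00000, 1.00000); octagon support 1.41421 vs apothem 0.8 → ∉ W
#8 (1, -2, 1, -1): internal (1.70711, -3.12132); octagon support 3.41421 vs apothem 0.8 → ∉ W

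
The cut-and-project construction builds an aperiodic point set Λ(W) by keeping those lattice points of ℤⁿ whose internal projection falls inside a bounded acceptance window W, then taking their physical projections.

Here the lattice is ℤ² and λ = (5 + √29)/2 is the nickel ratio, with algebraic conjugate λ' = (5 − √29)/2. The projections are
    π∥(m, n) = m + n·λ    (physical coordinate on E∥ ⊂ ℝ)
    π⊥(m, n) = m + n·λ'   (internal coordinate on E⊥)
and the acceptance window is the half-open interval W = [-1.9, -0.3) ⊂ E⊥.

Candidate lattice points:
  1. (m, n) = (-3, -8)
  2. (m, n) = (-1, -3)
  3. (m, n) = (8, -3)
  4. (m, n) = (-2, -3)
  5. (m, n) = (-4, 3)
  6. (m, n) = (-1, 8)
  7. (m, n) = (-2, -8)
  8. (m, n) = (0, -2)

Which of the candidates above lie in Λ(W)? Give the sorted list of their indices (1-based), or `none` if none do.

1, 2, 4, 7

Numerically λ ≈ 5.19258 and λ' = −1/λ ≈ -0.19258.
[1] lift (-3,-8): star map gives -1.45934; window check -1.9 ≤ -1.45934 < -0.3 is true → IN Λ
[2] lift (-1,-3): star map gives -0.42225; window check -1.9 ≤ -0.42225 < -0.3 is true → IN Λ
[3] lift (8,-3): star map gives 8.57775; window check -1.9 ≤ 8.57775 < -0.3 is false → out
[4] lift (-2,-3): star map gives -1.42225; window check -1.9 ≤ -1.42225 < -0.3 is true → IN Λ
[5] lift (-4,3): star map gives -4.57775; window check -1.9 ≤ -4.57775 < -0.3 is false → out
[6] lift (-1,8): star map gives -2.54066; window check -1.9 ≤ -2.54066 < -0.3 is false → out
[7] lift (-2,-8): star map gives -0.45934; window check -1.9 ≤ -0.45934 < -0.3 is true → IN Λ
[8] lift (0,-2): star map gives 0.38516; window check -1.9 ≤ 0.38516 < -0.3 is false → out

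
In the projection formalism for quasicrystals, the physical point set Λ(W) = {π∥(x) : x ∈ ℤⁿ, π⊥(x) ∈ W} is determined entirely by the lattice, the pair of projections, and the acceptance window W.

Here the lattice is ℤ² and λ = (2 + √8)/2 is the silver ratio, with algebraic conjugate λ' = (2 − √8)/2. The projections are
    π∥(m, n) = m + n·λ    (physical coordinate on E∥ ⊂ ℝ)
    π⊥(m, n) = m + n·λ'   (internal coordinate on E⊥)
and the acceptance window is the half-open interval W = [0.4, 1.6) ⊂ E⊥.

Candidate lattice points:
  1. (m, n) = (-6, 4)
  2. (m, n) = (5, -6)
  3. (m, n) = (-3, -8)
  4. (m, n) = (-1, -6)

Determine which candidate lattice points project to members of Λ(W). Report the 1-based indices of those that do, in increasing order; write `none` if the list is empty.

Numerically λ ≈ 2.41421 and λ' = −1/λ ≈ -0.41421.
[1] lift (-6,4): star map gives -7.65685; window check 0.4 ≤ -7.65685 < 1.6 is false → out
[2] lift (5,-6): star map gives 7.48528; window check 0.4 ≤ 7.48528 < 1.6 is false → out
[3] lift (-3,-8): star map gives 0.31371; window check 0.4 ≤ 0.31371 < 1.6 is false → out
[4] lift (-1,-6): star map gives 1.48528; window check 0.4 ≤ 1.48528 < 1.6 is true → IN Λ

4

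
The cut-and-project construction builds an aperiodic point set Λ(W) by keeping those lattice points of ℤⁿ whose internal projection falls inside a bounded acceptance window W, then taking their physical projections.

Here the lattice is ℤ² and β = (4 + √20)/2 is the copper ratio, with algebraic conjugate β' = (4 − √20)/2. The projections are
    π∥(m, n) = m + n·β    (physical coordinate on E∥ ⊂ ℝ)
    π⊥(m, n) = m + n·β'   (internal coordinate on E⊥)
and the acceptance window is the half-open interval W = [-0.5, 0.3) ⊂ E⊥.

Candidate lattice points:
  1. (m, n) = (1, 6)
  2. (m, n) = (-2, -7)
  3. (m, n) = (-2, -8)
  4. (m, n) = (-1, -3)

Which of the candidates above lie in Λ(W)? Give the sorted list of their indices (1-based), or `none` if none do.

1, 2, 3, 4

Compute β' = (4−√20)/2 = -0.23607, so π⊥(m,n) = m -0.23607·n.
[1] lift (1,6): star map gives -0.41641; window check -0.5 ≤ -0.41641 < 0.3 is true → IN Λ
[2] lift (-2,-7): star map gives -0.34752; window check -0.5 ≤ -0.34752 < 0.3 is true → IN Λ
[3] lift (-2,-8): star map gives -0.11146; window check -0.5 ≤ -0.11146 < 0.3 is true → IN Λ
[4] lift (-1,-3): star map gives -0.29180; window check -0.5 ≤ -0.29180 < 0.3 is true → IN Λ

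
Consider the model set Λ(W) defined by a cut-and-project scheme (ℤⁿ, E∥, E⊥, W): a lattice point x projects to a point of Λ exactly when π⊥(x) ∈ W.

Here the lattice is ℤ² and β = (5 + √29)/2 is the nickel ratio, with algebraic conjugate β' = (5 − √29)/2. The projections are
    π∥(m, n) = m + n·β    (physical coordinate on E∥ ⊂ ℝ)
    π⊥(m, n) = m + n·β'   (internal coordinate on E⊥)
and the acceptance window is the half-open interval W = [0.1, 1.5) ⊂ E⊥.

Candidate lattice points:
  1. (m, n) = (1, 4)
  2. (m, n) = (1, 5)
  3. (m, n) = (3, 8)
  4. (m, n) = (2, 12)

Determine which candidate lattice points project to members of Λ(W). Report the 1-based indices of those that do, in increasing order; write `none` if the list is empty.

Numerically β ≈ 5.192582 and β' = −1/β ≈ -0.192582.
#1 (1,4): internal coord 1 + (4)·β' = +0.229670; +0.229670 ∈ [0.1, 1.5) → IN Λ
#2 (1,5): internal coord 1 + (5)·β' = +0.037088; +0.037088 ∉ [0.1, 1.5) → out
#3 (3,8): internal coord 3 + (8)·β' = +1.459341; +1.459341 ∈ [0.1, 1.5) → IN Λ
#4 (2,12): internal coord 2 + (12)·β' = -0.310989; -0.310989 ∉ [0.1, 1.5) → out

1, 3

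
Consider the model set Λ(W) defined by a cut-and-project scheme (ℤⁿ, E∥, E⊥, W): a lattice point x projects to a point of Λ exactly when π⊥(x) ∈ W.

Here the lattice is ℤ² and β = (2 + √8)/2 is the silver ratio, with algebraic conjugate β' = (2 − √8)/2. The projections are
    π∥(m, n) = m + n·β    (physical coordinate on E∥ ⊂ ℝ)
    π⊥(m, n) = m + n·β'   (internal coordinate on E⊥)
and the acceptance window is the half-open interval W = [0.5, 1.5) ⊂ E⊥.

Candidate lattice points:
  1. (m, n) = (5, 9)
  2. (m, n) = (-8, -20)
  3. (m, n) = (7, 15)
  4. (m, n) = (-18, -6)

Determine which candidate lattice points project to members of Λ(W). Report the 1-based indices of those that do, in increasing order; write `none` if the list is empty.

1, 3

Numerically β ≈ 2.4142 and β' = −1/β ≈ -0.4142.
[1] lift (5,9): star map gives 1.2721; window check 0.5 ≤ 1.2721 < 1.5 is true → IN Λ
[2] lift (-8,-20): star map gives 0.2843; window check 0.5 ≤ 0.2843 < 1.5 is false → out
[3] lift (7,15): star map gives 0.7868; window check 0.5 ≤ 0.7868 < 1.5 is true → IN Λ
[4] lift (-18,-6): star map gives -15.5147; window check 0.5 ≤ -15.5147 < 1.5 is false → out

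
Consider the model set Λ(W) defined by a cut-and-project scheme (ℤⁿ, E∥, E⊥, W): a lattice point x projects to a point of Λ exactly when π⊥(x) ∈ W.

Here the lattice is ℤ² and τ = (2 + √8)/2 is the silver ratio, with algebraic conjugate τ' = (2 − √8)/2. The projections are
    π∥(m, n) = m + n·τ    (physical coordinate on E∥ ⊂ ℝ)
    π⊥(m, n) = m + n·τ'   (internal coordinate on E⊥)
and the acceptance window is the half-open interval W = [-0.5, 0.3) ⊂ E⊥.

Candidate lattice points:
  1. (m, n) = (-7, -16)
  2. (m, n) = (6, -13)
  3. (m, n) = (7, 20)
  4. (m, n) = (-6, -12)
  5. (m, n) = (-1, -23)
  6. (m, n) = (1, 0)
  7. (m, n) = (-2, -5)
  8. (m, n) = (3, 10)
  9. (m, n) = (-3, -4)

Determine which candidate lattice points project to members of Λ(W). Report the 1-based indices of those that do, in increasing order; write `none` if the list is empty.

Compute τ' = (2−√8)/2 = -0.414214, so π⊥(m,n) = m -0.414214·n.
candidate 1: (m,n)=(-7,-16) → π∥ = -7-16·τ ≈ -45.627417, π⊥ = -7-16·τ' ≈ -0.372583 ∈ [-0.5, 0.3) ⇒ IN Λ
candidate 2: (m,n)=(6,-13) → π∥ = 6-13·τ ≈ -25.384776, π⊥ = 6-13·τ' ≈ 11.384776 ∉ [-0.5, 0.3) ⇒ out
candidate 3: (m,n)=(7,20) → π∥ = 7+20·τ ≈ 55.284271, π⊥ = 7+20·τ' ≈ -1.284271 ∉ [-0.5, 0.3) ⇒ out
candidate 4: (m,n)=(-6,-12) → π∥ = -6-12·τ ≈ -34.970563, π⊥ = -6-12·τ' ≈ -1.029437 ∉ [-0.5, 0.3) ⇒ out
candidate 5: (m,n)=(-1,-23) → π∥ = -1-23·τ ≈ -56.526912, π⊥ = -1-23·τ' ≈ 8.526912 ∉ [-0.5, 0.3) ⇒ out
candidate 6: (m,n)=(1,0) → π∥ = 1+0·τ ≈ 1.000000, π⊥ = 1+0·τ' ≈ 1.000000 ∉ [-0.5, 0.3) ⇒ out
candidate 7: (m,n)=(-2,-5) → π∥ = -2-5·τ ≈ -14.071068, π⊥ = -2-5·τ' ≈ 0.071068 ∈ [-0.5, 0.3) ⇒ IN Λ
candidate 8: (m,n)=(3,10) → π∥ = 3+10·τ ≈ 27.142136, π⊥ = 3+10·τ' ≈ -1.142136 ∉ [-0.5, 0.3) ⇒ out
candidate 9: (m,n)=(-3,-4) → π∥ = -3-4·τ ≈ -12.656854, π⊥ = -3-4·τ' ≈ -1.343146 ∉ [-0.5, 0.3) ⇒ out

1, 7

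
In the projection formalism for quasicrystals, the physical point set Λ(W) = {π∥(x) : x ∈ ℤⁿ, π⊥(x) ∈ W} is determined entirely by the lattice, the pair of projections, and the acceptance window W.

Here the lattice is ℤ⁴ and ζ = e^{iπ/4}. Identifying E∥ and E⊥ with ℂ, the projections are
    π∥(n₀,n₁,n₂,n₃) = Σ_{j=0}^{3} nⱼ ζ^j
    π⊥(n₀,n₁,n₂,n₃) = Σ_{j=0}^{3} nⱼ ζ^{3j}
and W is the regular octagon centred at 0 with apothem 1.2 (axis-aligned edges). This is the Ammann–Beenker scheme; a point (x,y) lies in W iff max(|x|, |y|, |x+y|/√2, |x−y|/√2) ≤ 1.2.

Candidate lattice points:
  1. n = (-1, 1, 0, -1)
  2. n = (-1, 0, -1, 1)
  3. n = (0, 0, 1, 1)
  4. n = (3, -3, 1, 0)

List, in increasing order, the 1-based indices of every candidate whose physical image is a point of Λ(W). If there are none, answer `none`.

Internal map: ζ^{3j} for j=0..3 gives (1,0), (−√2/2,√2/2), (0,−1), (√2/2,√2/2).
candidate 1: n = (-1, 1, 0, -1) → π⊥ ≈ (-2.414214, +0.000000); max(|x|,|y|,|x±y|/√2) = 2.414214 > 1.2 ⇒ ∉ W
candidate 2: n = (-1, 0, -1, 1) → π⊥ ≈ (-0.292893, +1.707107); max(|x|,|y|,|x±y|/√2) = 1.707107 > 1.2 ⇒ ∉ W
candidate 3: n = (0, 0, 1, 1) → π⊥ ≈ (+0.707107, -0.292893); max(|x|,|y|,|x±y|/√2) = 0.707107 ≤ 1.2 ⇒ ∈ W
candidate 4: n = (3, -3, 1, 0) → π⊥ ≈ (+5.121320, -3.121320); max(|x|,|y|,|x±y|/√2) = 5.828427 > 1.2 ⇒ ∉ W

3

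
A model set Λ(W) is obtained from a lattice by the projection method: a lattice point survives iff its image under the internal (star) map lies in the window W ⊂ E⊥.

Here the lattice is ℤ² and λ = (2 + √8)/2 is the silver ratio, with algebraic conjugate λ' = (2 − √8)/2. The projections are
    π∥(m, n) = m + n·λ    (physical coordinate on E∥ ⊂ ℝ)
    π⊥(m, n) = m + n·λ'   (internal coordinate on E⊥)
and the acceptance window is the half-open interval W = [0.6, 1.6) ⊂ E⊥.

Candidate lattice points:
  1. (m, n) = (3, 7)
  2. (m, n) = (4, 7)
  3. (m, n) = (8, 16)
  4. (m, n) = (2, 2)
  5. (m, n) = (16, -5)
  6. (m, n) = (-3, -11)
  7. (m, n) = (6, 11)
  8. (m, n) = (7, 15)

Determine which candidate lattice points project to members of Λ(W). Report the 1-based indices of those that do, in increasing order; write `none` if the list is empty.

2, 3, 4, 6, 7, 8

Compute λ' = (2−√8)/2 = -0.4142, so π⊥(m,n) = m -0.4142·n.
candidate 1: (m,n)=(3,7) → π∥ = 3+7·λ ≈ 19.8995, π⊥ = 3+7·λ' ≈ 0.1005 ∉ [0.6, 1.6) ⇒ out
candidate 2: (m,n)=(4,7) → π∥ = 4+7·λ ≈ 20.8995, π⊥ = 4+7·λ' ≈ 1.1005 ∈ [0.6, 1.6) ⇒ IN Λ
candidate 3: (m,n)=(8,16) → π∥ = 8+16·λ ≈ 46.6274, π⊥ = 8+16·λ' ≈ 1.3726 ∈ [0.6, 1.6) ⇒ IN Λ
candidate 4: (m,n)=(2,2) → π∥ = 2+2·λ ≈ 6.8284, π⊥ = 2+2·λ' ≈ 1.1716 ∈ [0.6, 1.6) ⇒ IN Λ
candidate 5: (m,n)=(16,-5) → π∥ = 16-5·λ ≈ 3.9289, π⊥ = 16-5·λ' ≈ 18.0711 ∉ [0.6, 1.6) ⇒ out
candidate 6: (m,n)=(-3,-11) → π∥ = -3-11·λ ≈ -29.5563, π⊥ = -3-11·λ' ≈ 1.5563 ∈ [0.6, 1.6) ⇒ IN Λ
candidate 7: (m,n)=(6,11) → π∥ = 6+11·λ ≈ 32.5563, π⊥ = 6+11·λ' ≈ 1.4437 ∈ [0.6, 1.6) ⇒ IN Λ
candidate 8: (m,n)=(7,15) → π∥ = 7+15·λ ≈ 43.2132, π⊥ = 7+15·λ' ≈ 0.7868 ∈ [0.6, 1.6) ⇒ IN Λ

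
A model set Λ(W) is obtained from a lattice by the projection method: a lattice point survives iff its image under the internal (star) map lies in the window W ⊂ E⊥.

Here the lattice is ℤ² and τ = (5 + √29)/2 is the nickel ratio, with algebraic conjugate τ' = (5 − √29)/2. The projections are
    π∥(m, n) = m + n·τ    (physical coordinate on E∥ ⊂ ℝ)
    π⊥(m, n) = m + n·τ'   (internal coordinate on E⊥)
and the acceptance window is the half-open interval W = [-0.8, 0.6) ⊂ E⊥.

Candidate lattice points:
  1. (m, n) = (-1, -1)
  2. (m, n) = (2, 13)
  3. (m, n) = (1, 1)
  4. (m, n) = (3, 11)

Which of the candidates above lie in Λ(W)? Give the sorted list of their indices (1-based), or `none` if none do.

τ' = (5−√29)/2 ≈ -0.19258.
#1 (-1,-1): internal coord -1 + (-1)·τ' = -0.80742; -0.80742 ∉ [-0.8, 0.6) → out
#2 (2,13): internal coord 2 + (13)·τ' = -0.50357; -0.50357 ∈ [-0.8, 0.6) → IN Λ
#3 (1,1): internal coord 1 + (1)·τ' = +0.80742; +0.80742 ∉ [-0.8, 0.6) → out
#4 (3,11): internal coord 3 + (11)·τ' = +0.88159; +0.88159 ∉ [-0.8, 0.6) → out

2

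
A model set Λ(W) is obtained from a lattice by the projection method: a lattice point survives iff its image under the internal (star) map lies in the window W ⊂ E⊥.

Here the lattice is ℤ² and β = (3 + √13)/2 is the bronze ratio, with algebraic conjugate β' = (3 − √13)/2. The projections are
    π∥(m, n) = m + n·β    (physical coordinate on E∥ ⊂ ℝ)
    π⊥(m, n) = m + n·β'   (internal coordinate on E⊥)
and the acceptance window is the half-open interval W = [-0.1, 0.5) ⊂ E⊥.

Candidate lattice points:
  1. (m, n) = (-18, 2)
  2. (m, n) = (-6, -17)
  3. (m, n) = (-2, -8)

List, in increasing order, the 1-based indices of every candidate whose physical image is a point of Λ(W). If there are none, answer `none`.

3

Numerically β ≈ 3.3028 and β' = −1/β ≈ -0.3028.
candidate 1: (m,n)=(-18,2) → π∥ = -18+2·β ≈ -11.3944, π⊥ = -18+2·β' ≈ -18.6056 ∉ [-0.1, 0.5) ⇒ out
candidate 2: (m,n)=(-6,-17) → π∥ = -6-17·β ≈ -62.1472, π⊥ = -6-17·β' ≈ -0.8528 ∉ [-0.1, 0.5) ⇒ out
candidate 3: (m,n)=(-2,-8) → π∥ = -2-8·β ≈ -28.4222, π⊥ = -2-8·β' ≈ 0.4222 ∈ [-0.1, 0.5) ⇒ IN Λ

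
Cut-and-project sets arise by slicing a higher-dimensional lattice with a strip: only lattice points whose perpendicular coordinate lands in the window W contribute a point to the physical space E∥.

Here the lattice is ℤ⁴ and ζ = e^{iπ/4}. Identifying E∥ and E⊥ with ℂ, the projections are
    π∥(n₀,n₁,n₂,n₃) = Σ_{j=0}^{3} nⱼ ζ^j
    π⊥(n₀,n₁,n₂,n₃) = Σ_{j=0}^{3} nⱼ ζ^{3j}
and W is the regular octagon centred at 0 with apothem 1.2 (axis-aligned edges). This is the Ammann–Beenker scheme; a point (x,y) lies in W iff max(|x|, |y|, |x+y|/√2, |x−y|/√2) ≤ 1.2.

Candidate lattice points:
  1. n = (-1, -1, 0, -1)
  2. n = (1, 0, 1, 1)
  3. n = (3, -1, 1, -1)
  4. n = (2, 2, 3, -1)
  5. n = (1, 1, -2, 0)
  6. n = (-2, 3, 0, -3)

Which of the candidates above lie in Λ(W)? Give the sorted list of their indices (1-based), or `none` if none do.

With ζ = e^{iπ/4} the internal vectors are ζ^0,ζ^3,ζ^6,ζ^9.
#1 (-1, -1, 0, -1): internal (-1.0000, -1.4142); octagon support 1.7071 vs apothem 1.2 → ∉ W
#2 (1, 0, 1, 1): internal (1.7071, -0.2929); octagon support 1.7071 vs apothem 1.2 → ∉ W
#3 (3, -1, 1, -1): internal (3.0000, -2.4142); octagon support 3.8284 vs apothem 1.2 → ∉ W
#4 (2, 2, 3, -1): internal (-0.1213, -2.2929); octagon support 2.2929 vs apothem 1.2 → ∉ W
#5 (1, 1, -2, 0): internal (0.2929, 2.7071); octagon support 2.7071 vs apothem 1.2 → ∉ W
#6 (-2, 3, 0, -3): internal (-6.2426, 0.0000); octagon support 6.2426 vs apothem 1.2 → ∉ W

none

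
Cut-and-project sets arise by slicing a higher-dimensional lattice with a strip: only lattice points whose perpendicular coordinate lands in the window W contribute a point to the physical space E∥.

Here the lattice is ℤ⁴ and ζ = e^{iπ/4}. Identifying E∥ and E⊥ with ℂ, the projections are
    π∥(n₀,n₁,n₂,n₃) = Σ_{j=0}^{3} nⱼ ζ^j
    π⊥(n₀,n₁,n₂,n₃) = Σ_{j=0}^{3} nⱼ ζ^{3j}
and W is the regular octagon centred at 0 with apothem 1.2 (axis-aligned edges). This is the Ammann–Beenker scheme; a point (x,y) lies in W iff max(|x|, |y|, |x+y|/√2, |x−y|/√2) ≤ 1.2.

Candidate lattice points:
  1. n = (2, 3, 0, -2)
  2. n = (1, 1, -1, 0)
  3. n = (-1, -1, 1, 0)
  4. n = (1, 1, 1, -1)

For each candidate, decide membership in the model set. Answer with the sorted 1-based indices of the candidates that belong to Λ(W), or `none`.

Internal map: ζ^{3j} for j=0..3 gives (1,0), (−√2/2,√2/2), (0,−1), (√2/2,√2/2).
candidate 1: n = (2, 3, 0, -2) → π⊥ ≈ (-1.53553, +0.70711); max(|x|,|y|,|x±y|/√2) = 1.58579 > 1.2 ⇒ ∉ W
candidate 2: n = (1, 1, -1, 0) → π⊥ ≈ (+0.29289, +1.70711); max(|x|,|y|,|x±y|/√2) = 1.70711 > 1.2 ⇒ ∉ W
candidate 3: n = (-1, -1, 1, 0) → π⊥ ≈ (-0.29289, -1.70711); max(|x|,|y|,|x±y|/√2) = 1.70711 > 1.2 ⇒ ∉ W
candidate 4: n = (1, 1, 1, -1) → π⊥ ≈ (-0.41421, -1.00000); max(|x|,|y|,|x±y|/√2) = 1.00000 ≤ 1.2 ⇒ ∈ W

4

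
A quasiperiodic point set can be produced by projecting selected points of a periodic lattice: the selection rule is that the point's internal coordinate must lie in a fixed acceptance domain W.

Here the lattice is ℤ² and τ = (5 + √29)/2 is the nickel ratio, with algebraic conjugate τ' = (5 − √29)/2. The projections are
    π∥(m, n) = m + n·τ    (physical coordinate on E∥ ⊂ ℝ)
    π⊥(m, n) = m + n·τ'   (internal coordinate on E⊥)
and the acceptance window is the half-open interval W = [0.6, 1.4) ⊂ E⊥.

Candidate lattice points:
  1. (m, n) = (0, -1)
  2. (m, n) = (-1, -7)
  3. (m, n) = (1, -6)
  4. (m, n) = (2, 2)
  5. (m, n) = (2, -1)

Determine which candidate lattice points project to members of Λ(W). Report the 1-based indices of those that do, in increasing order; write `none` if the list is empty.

none

τ' = (5−√29)/2 ≈ -0.192582.
#1 (0,-1): internal coord 0 + (-1)·τ' = +0.192582; +0.192582 ∉ [0.6, 1.4) → out
#2 (-1,-7): internal coord -1 + (-7)·τ' = +0.348077; +0.348077 ∉ [0.6, 1.4) → out
#3 (1,-6): internal coord 1 + (-6)·τ' = +2.155494; +2.155494 ∉ [0.6, 1.4) → out
#4 (2,2): internal coord 2 + (2)·τ' = +1.614835; +1.614835 ∉ [0.6, 1.4) → out
#5 (2,-1): internal coord 2 + (-1)·τ' = +2.192582; +2.192582 ∉ [0.6, 1.4) → out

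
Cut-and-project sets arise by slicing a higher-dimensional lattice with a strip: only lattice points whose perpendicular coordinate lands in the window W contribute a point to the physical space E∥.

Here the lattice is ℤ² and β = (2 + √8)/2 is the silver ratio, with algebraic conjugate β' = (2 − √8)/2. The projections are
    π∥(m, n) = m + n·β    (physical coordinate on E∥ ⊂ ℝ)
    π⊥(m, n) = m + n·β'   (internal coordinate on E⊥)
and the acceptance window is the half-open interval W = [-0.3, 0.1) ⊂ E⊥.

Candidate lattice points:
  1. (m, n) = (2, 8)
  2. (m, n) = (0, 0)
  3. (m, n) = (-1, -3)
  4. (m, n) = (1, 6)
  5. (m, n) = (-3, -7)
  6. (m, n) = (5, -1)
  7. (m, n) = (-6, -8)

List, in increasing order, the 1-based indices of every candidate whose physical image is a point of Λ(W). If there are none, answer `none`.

2, 5

Numerically β ≈ 2.4142 and β' = −1/β ≈ -0.4142.
#1 (2,8): internal coord 2 + (8)·β' = -1.3137; -1.3137 ∉ [-0.3, 0.1) → out
#2 (0,0): internal coord 0 + (0)·β' = +0.0000; +0.0000 ∈ [-0.3, 0.1) → IN Λ
#3 (-1,-3): internal coord -1 + (-3)·β' = +0.2426; +0.2426 ∉ [-0.3, 0.1) → out
#4 (1,6): internal coord 1 + (6)·β' = -1.4853; -1.4853 ∉ [-0.3, 0.1) → out
#5 (-3,-7): internal coord -3 + (-7)·β' = -0.1005; -0.1005 ∈ [-0.3, 0.1) → IN Λ
#6 (5,-1): internal coord 5 + (-1)·β' = +5.4142; +5.4142 ∉ [-0.3, 0.1) → out
#7 (-6,-8): internal coord -6 + (-8)·β' = -2.6863; -2.6863 ∉ [-0.3, 0.1) → out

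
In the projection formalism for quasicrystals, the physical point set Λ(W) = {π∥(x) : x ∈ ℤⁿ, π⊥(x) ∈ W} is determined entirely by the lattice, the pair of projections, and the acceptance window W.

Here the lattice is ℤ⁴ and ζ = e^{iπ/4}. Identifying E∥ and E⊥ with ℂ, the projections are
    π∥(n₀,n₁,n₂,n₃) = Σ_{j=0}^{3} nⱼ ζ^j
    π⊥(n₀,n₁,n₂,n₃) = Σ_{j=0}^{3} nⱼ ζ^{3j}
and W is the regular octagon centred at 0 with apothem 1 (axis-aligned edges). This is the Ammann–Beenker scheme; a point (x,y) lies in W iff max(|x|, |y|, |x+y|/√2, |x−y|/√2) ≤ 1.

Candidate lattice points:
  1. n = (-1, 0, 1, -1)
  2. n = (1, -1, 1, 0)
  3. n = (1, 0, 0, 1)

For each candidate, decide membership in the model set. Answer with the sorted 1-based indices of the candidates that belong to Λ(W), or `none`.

none

Internal map: ζ^{3j} for j=0..3 gives (1,0), (−√2/2,√2/2), (0,−1), (√2/2,√2/2).
#1 (-1, 0, 1, -1): internal (-1.70711, -1.70711); octagon support 2.41421 vs apothem 1 → ∉ W
#2 (1, -1, 1, 0): internal (1.70711, -1.70711); octagon support 2.41421 vs apothem 1 → ∉ W
#3 (1, 0, 0, 1): internal (1.70711, 0.70711); octagon support 1.70711 vs apothem 1 → ∉ W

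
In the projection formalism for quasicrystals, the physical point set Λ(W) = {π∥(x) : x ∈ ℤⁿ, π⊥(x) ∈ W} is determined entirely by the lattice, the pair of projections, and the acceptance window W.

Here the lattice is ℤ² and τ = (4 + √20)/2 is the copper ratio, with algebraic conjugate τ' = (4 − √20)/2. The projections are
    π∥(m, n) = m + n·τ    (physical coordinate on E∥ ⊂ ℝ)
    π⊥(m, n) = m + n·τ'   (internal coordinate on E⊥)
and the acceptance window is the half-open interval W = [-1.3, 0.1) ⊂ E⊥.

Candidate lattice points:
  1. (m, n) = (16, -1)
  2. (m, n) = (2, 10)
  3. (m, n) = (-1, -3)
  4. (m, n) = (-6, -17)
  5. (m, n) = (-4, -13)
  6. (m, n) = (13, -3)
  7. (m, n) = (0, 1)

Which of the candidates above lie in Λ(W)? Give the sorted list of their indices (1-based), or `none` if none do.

Numerically τ ≈ 4.23607 and τ' = −1/τ ≈ -0.23607.
[1] lift (16,-1): star map gives 16.23607; window check -1.3 ≤ 16.23607 < 0.1 is false → out
[2] lift (2,10): star map gives -0.36068; window check -1.3 ≤ -0.36068 < 0.1 is true → IN Λ
[3] lift (-1,-3): star map gives -0.29180; window check -1.3 ≤ -0.29180 < 0.1 is true → IN Λ
[4] lift (-6,-17): star map gives -1.98684; window check -1.3 ≤ -1.98684 < 0.1 is false → out
[5] lift (-4,-13): star map gives -0.93112; window check -1.3 ≤ -0.93112 < 0.1 is true → IN Λ
[6] lift (13,-3): star map gives 13.70820; window check -1.3 ≤ 13.70820 < 0.1 is false → out
[7] lift (0,1): star map gives -0.23607; window check -1.3 ≤ -0.23607 < 0.1 is true → IN Λ

2, 3, 5, 7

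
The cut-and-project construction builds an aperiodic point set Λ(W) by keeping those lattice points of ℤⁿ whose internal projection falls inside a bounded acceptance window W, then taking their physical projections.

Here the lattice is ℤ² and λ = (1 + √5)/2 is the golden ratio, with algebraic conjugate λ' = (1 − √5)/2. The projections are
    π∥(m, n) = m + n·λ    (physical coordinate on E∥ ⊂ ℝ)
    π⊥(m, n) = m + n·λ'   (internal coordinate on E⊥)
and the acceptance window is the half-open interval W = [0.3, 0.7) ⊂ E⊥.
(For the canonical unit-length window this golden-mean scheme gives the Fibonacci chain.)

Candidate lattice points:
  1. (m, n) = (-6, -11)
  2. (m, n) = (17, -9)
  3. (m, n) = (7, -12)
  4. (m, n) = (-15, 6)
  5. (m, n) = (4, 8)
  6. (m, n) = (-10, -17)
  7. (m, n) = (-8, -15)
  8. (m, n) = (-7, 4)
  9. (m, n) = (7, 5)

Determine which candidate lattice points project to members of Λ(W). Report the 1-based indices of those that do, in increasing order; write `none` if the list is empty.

6

Numerically λ ≈ 1.61803 and λ' = −1/λ ≈ -0.61803.
[1] lift (-6,-11): star map gives 0.79837; window check 0.3 ≤ 0.79837 < 0.7 is false → out
[2] lift (17,-9): star map gives 22.56231; window check 0.3 ≤ 22.56231 < 0.7 is false → out
[3] lift (7,-12): star map gives 14.41641; window check 0.3 ≤ 14.41641 < 0.7 is false → out
[4] lift (-15,6): star map gives -18.70820; window check 0.3 ≤ -18.70820 < 0.7 is false → out
[5] lift (4,8): star map gives -0.94427; window check 0.3 ≤ -0.94427 < 0.7 is false → out
[6] lift (-10,-17): star map gives 0.50658; window check 0.3 ≤ 0.50658 < 0.7 is true → IN Λ
[7] lift (-8,-15): star map gives 1.27051; window check 0.3 ≤ 1.27051 < 0.7 is false → out
[8] lift (-7,4): star map gives -9.47214; window check 0.3 ≤ -9.47214 < 0.7 is false → out
[9] lift (7,5): star map gives 3.90983; window check 0.3 ≤ 3.90983 < 0.7 is false → out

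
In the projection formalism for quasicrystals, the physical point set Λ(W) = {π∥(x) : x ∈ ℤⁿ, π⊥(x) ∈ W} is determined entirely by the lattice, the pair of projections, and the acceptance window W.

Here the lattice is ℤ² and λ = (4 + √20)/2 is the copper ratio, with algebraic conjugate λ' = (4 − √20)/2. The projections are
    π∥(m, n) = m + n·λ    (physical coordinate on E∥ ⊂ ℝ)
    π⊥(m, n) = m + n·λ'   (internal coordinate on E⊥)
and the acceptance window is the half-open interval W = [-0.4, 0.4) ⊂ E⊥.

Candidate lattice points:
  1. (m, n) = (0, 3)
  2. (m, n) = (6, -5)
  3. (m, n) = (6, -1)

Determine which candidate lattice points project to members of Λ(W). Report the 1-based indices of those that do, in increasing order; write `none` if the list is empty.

none

Numerically λ ≈ 4.23607 and λ' = −1/λ ≈ -0.23607.
[1] lift (0,3): star map gives -0.70820; window check -0.4 ≤ -0.70820 < 0.4 is false → out
[2] lift (6,-5): star map gives 7.18034; window check -0.4 ≤ 7.18034 < 0.4 is false → out
[3] lift (6,-1): star map gives 6.23607; window check -0.4 ≤ 6.23607 < 0.4 is false → out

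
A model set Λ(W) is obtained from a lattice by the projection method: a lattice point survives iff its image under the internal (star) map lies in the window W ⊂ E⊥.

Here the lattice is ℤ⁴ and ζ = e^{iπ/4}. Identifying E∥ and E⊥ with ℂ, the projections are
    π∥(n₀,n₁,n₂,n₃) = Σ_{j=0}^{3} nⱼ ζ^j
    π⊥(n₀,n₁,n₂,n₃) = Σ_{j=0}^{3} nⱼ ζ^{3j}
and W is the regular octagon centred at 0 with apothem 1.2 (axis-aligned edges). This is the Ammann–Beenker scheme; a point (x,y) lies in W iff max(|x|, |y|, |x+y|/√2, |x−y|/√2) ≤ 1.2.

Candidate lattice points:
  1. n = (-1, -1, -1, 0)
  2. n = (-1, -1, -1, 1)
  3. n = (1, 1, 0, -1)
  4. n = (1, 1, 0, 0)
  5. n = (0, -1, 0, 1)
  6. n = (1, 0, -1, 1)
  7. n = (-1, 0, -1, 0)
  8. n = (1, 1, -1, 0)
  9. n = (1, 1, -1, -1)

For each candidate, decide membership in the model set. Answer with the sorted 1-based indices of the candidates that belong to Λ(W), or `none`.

1, 2, 3, 4, 9

Internal map: ζ^{3j} for j=0..3 gives (1,0), (−√2/2,√2/2), (0,−1), (√2/2,√2/2).
#1 (-1, -1, -1, 0): internal (-0.292893, 0.292893); octagon support 0.414214 vs apothem 1.2 → ∈ W
#2 (-1, -1, -1, 1): internal (0.414214, 1.000000); octagon support 1.000000 vs apothem 1.2 → ∈ W
#3 (1, 1, 0, -1): internal (-0.414214, 0.000000); octagon support 0.414214 vs apothem 1.2 → ∈ W
#4 (1, 1, 0, 0): internal (0.292893, 0.707107); octagon support 0.707107 vs apothem 1.2 → ∈ W
#5 (0, -1, 0, 1): internal (1.414214, 0.000000); octagon support 1.414214 vs apothem 1.2 → ∉ W
#6 (1, 0, -1, 1): internal (1.707107, 1.707107); octagon support 2.414214 vs apothem 1.2 → ∉ W
#7 (-1, 0, -1, 0): internal (-1.000000, 1.000000); octagon support 1.414214 vs apothem 1.2 → ∉ W
#8 (1, 1, -1, 0): internal (0.292893, 1.707107); octagon support 1.707107 vs apothem 1.2 → ∉ W
#9 (1, 1, -1, -1): internal (-0.414214, 1.000000); octagon support 1.000000 vs apothem 1.2 → ∈ W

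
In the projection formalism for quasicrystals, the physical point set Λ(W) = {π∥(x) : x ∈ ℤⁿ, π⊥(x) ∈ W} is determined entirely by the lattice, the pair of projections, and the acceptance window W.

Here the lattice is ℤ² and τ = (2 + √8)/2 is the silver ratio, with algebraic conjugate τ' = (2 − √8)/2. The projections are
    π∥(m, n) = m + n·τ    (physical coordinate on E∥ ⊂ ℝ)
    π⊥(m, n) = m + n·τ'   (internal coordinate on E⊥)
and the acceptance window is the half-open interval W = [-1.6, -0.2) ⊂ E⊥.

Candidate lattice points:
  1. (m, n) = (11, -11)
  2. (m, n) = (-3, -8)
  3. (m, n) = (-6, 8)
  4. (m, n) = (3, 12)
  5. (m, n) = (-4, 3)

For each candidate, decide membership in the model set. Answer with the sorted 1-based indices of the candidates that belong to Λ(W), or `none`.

none

Compute τ' = (2−√8)/2 = -0.41421, so π⊥(m,n) = m -0.41421·n.
[1] lift (11,-11): star map gives 15.55635; window check -1.6 ≤ 15.55635 < -0.2 is false → out
[2] lift (-3,-8): star map gives 0.31371; window check -1.6 ≤ 0.31371 < -0.2 is false → out
[3] lift (-6,8): star map gives -9.31371; window check -1.6 ≤ -9.31371 < -0.2 is false → out
[4] lift (3,12): star map gives -1.97056; window check -1.6 ≤ -1.97056 < -0.2 is false → out
[5] lift (-4,3): star map gives -5.24264; window check -1.6 ≤ -5.24264 < -0.2 is false → out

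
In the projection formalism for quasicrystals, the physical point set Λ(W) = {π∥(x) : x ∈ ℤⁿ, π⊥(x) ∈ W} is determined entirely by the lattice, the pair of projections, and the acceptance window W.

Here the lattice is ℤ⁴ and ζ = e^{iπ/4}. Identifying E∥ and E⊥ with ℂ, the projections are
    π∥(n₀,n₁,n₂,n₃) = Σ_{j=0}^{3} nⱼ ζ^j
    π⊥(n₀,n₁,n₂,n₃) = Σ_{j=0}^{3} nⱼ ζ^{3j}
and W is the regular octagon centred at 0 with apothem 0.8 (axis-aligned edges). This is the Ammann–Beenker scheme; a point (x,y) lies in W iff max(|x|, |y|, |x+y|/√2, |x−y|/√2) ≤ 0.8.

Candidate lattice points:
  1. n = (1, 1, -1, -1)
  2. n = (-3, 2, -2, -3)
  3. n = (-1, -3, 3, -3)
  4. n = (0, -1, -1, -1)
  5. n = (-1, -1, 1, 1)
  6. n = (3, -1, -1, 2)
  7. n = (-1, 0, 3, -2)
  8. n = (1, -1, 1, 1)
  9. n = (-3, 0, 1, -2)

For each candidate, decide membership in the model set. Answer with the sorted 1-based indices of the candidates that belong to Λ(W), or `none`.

π⊥(n) = n₀ + n₁ζ³ + n₂ζ⁶ + n₃ζ⁹ where ζ = e^{iπ/4}.
#1 (1, 1, -1, -1): internal (-0.414214, 1.000000); octagon support 1.000000 vs apothem 0.8 → ∉ W
#2 (-3, 2, -2, -3): internal (-6.535534, 1.292893); octagon support 6.535534 vs apothem 0.8 → ∉ W
#3 (-1, -3, 3, -3): internal (-1.000000, -7.242641); octagon support 7.242641 vs apothem 0.8 → ∉ W
#4 (0, -1, -1, -1): internal (0.000000, -0.414214); octagon support 0.414214 vs apothem 0.8 → ∈ W
#5 (-1, -1, 1, 1): internal (0.414214, -1.000000); octagon support 1.000000 vs apothem 0.8 → ∉ W
#6 (3, -1, -1, 2): internal (5.121320, 1.707107); octagon support 5.121320 vs apothem 0.8 → ∉ W
#7 (-1, 0, 3, -2): internal (-2.414214, -4.414214); octagon support 4.828427 vs apothem 0.8 → ∉ W
#8 (1, -1, 1, 1): internal (2.414214, -1.000000); octagon support 2.414214 vs apothem 0.8 → ∉ W
#9 (-3, 0, 1, -2): internal (-4.414214, -2.414214); octagon support 4.828427 vs apothem 0.8 → ∉ W

4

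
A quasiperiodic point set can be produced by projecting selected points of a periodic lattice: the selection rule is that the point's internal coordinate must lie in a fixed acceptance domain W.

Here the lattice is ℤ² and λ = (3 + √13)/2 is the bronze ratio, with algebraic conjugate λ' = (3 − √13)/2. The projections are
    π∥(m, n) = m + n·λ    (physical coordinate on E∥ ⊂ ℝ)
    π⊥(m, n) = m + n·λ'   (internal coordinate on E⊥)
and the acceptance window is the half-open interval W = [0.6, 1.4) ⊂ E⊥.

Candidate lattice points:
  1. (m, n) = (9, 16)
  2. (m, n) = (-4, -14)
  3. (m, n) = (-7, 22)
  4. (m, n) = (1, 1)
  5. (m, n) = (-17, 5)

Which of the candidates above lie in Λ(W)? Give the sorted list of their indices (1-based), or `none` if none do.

4

Numerically λ ≈ 3.302776 and λ' = −1/λ ≈ -0.302776.
#1 (9,16): internal coord 9 + (16)·λ' = +4.155590; +4.155590 ∉ [0.6, 1.4) → out
#2 (-4,-14): internal coord -4 + (-14)·λ' = +0.238859; +0.238859 ∉ [0.6, 1.4) → out
#3 (-7,22): internal coord -7 + (22)·λ' = -13.661064; -13.661064 ∉ [0.6, 1.4) → out
#4 (1,1): internal coord 1 + (1)·λ' = +0.697224; +0.697224 ∈ [0.6, 1.4) → IN Λ
#5 (-17,5): internal coord -17 + (5)·λ' = -18.513878; -18.513878 ∉ [0.6, 1.4) → out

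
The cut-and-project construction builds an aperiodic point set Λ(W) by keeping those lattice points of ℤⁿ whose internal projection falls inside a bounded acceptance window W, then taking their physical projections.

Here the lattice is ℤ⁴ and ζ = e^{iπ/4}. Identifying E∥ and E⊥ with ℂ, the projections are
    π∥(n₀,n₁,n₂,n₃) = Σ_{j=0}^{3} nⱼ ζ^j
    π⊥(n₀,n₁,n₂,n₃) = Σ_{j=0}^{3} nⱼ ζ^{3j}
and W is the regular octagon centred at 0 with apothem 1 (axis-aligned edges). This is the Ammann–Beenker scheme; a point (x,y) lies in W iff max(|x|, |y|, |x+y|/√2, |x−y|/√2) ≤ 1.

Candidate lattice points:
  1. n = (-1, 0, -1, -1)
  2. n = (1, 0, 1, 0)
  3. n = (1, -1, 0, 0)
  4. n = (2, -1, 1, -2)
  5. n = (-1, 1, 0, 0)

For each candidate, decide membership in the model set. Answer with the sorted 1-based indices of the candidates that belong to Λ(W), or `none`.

none

Internal map: ζ^{3j} for j=0..3 gives (1,0), (−√2/2,√2/2), (0,−1), (√2/2,√2/2).
#1 (-1, 0, -1, -1): internal (-1.707107, 0.292893); octagon support 1.707107 vs apothem 1 → ∉ W
#2 (1, 0, 1, 0): internal (1.000000, -1.000000); octagon support 1.414214 vs apothem 1 → ∉ W
#3 (1, -1, 0, 0): internal (1.707107, -0.707107); octagon support 1.707107 vs apothem 1 → ∉ W
#4 (2, -1, 1, -2): internal (1.292893, -3.121320); octagon support 3.121320 vs apothem 1 → ∉ W
#5 (-1, 1, 0, 0): internal (-1.707107, 0.707107); octagon support 1.707107 vs apothem 1 → ∉ W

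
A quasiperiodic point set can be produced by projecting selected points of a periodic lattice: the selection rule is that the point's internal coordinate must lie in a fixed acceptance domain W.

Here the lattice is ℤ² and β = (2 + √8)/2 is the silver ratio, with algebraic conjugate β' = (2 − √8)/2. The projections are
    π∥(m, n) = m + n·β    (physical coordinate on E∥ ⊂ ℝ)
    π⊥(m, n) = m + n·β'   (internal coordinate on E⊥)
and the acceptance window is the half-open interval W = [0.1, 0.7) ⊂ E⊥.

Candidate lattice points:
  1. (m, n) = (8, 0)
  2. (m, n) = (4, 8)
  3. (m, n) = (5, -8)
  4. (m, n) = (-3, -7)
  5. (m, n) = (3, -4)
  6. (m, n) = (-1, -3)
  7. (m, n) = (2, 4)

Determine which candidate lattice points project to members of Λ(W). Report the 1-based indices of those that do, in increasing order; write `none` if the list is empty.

Numerically β ≈ 2.414214 and β' = −1/β ≈ -0.414214.
[1] lift (8,0): star map gives 8.000000; window check 0.1 ≤ 8.000000 < 0.7 is false → out
[2] lift (4,8): star map gives 0.686292; window check 0.1 ≤ 0.686292 < 0.7 is true → IN Λ
[3] lift (5,-8): star map gives 8.313708; window check 0.1 ≤ 8.313708 < 0.7 is false → out
[4] lift (-3,-7): star map gives -0.100505; window check 0.1 ≤ -0.100505 < 0.7 is false → out
[5] lift (3,-4): star map gives 4.656854; window check 0.1 ≤ 4.656854 < 0.7 is false → out
[6] lift (-1,-3): star map gives 0.242641; window check 0.1 ≤ 0.242641 < 0.7 is true → IN Λ
[7] lift (2,4): star map gives 0.343146; window check 0.1 ≤ 0.343146 < 0.7 is true → IN Λ

2, 6, 7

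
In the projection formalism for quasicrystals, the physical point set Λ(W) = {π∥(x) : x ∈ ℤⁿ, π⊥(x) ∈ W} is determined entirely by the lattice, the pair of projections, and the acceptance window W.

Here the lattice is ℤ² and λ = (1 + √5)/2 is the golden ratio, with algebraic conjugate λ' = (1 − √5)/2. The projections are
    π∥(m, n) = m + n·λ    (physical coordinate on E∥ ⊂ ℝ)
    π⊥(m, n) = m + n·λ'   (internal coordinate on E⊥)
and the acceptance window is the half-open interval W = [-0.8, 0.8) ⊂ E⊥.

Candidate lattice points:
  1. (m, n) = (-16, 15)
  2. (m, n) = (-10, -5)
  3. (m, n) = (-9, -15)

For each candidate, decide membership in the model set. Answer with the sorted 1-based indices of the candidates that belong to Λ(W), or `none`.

Numerically λ ≈ 1.6180 and λ' = −1/λ ≈ -0.6180.
[1] lift (-16,15): star map gives -25.2705; window check -0.8 ≤ -25.2705 < 0.8 is false → out
[2] lift (-10,-5): star map gives -6.9098; window check -0.8 ≤ -6.9098 < 0.8 is false → out
[3] lift (-9,-15): star map gives 0.2705; window check -0.8 ≤ 0.2705 < 0.8 is true → IN Λ

3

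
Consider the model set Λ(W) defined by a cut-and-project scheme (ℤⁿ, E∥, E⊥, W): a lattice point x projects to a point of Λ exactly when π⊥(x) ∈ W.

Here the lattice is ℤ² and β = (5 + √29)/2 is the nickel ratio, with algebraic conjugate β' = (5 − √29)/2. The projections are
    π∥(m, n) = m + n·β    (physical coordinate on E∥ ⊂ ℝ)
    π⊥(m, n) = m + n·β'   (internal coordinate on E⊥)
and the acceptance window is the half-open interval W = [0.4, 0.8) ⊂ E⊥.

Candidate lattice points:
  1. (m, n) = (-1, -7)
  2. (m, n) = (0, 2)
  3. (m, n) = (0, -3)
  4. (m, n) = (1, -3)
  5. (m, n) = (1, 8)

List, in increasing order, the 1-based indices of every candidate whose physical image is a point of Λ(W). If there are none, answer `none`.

Numerically β ≈ 5.192582 and β' = −1/β ≈ -0.192582.
[1] lift (-1,-7): star map gives 0.348077; window check 0.4 ≤ 0.348077 < 0.8 is false → out
[2] lift (0,2): star map gives -0.385165; window check 0.4 ≤ -0.385165 < 0.8 is false → out
[3] lift (0,-3): star map gives 0.577747; window check 0.4 ≤ 0.577747 < 0.8 is true → IN Λ
[4] lift (1,-3): star map gives 1.577747; window check 0.4 ≤ 1.577747 < 0.8 is false → out
[5] lift (1,8): star map gives -0.540659; window check 0.4 ≤ -0.540659 < 0.8 is false → out

3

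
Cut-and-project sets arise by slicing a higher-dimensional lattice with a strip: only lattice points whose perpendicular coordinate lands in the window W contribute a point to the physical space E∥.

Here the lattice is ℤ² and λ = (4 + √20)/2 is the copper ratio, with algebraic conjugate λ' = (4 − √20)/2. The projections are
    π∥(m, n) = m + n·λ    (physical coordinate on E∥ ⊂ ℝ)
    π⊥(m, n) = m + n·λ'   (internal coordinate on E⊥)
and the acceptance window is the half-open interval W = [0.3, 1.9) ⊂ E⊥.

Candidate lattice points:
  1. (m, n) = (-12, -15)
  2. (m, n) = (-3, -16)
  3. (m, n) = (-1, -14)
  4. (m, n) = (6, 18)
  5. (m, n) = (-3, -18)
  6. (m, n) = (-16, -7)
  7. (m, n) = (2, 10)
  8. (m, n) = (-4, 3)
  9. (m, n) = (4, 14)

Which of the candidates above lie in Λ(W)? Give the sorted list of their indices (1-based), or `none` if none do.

2, 4, 5, 9

Numerically λ ≈ 4.236068 and λ' = −1/λ ≈ -0.236068.
[1] lift (-12,-15): star map gives -8.458980; window check 0.3 ≤ -8.458980 < 1.9 is false → out
[2] lift (-3,-16): star map gives 0.777088; window check 0.3 ≤ 0.777088 < 1.9 is true → IN Λ
[3] lift (-1,-14): star map gives 2.304952; window check 0.3 ≤ 2.304952 < 1.9 is false → out
[4] lift (6,18): star map gives 1.750776; window check 0.3 ≤ 1.750776 < 1.9 is true → IN Λ
[5] lift (-3,-18): star map gives 1.249224; window check 0.3 ≤ 1.249224 < 1.9 is true → IN Λ
[6] lift (-16,-7): star map gives -14.347524; window check 0.3 ≤ -14.347524 < 1.9 is false → out
[7] lift (2,10): star map gives -0.360680; window check 0.3 ≤ -0.360680 < 1.9 is false → out
[8] lift (-4,3): star map gives -4.708204; window check 0.3 ≤ -4.708204 < 1.9 is false → out
[9] lift (4,14): star map gives 0.695048; window check 0.3 ≤ 0.695048 < 1.9 is true → IN Λ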